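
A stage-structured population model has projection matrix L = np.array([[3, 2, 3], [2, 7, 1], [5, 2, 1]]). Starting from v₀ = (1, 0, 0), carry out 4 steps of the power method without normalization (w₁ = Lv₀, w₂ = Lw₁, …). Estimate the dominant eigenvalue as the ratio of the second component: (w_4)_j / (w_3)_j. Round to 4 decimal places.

w1 = Lv₀ = (3·1 + 2·0 + 3·0; 2·1 + 7·0 + 1·0; 5·1 + 2·0 + 1·0) = (3, 2, 5)
w2 = Lw1 = (3·3 + 2·2 + 3·5; 2·3 + 7·2 + 1·5; 5·3 + 2·2 + 1·5) = (28, 25, 24)
w3 = Lw2 = (206, 255, 214)
w4 = Lw3 = (1770, 2411, 1754)
Ratio at component: 2411 / 255 = 9.4549

9.4549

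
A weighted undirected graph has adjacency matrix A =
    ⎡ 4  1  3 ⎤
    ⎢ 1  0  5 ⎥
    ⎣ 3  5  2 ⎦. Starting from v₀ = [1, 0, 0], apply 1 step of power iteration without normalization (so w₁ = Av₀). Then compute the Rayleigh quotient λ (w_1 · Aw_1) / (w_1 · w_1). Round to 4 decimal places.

7.3846

w1 = Av₀ = (4, 1, 3)
Aw1 = (26, 19, 23)
w1·Aw1 = 4·26 + 1·19 + 3·23 = 192; w1·w1 = 4·4 + 1·1 + 3·3 = 26
λ ≈ 192/26 = 7.3846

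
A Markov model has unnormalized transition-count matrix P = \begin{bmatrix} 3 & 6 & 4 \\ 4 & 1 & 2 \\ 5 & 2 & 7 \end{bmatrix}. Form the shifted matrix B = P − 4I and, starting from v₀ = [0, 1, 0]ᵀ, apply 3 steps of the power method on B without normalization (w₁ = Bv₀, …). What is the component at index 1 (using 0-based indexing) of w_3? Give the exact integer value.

-115

B = P − 4I has rows (-1, 6, 4); (4, -3, 2); (5, 2, 3)
w1 = Bv₀ = ((-1)·0 + 6·1 + 4·0; 4·0 + (-3)·1 + 2·0; 5·0 + 2·1 + 3·0) = (6, -3, 2)
w2 = Bw1 = ((-1)·6 + 6·(-3) + 4·2; 4·6 + (-3)·(-3) + 2·2; 5·6 + 2·(-3) + 3·2) = (-16, 37, 30)
w3 = Bw2 = (358, -115, 84)
Requested component of w3: -115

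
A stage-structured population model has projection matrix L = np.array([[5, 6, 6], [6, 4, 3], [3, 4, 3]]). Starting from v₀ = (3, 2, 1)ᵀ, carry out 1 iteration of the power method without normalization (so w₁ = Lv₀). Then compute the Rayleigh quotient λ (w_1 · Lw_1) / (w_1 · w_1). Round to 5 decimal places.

13.51631

w1 = Lv₀ = (33, 29, 20)
Lw1 = (459, 374, 275)
w1·Lw1 = 33·459 + 29·374 + 20·275 = 31493; w1·w1 = 33·33 + 29·29 + 20·20 = 2330
λ ≈ 31493/2330 = 13.51631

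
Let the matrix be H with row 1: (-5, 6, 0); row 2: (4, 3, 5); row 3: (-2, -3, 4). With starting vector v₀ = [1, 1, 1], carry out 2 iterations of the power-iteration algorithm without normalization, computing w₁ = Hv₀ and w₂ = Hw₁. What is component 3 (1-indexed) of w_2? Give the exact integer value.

w1 = Hv₀ = ((-5)·1 + 6·1 + 0·1; 4·1 + 3·1 + 5·1; (-2)·1 + (-3)·1 + 4·1) = (1, 12, -1)
w2 = Hw1 = ((-5)·1 + 6·12 + 0·(-1); 4·1 + 3·12 + 5·(-1); (-2)·1 + (-3)·12 + 4·(-1)) = (67, 35, -42)
The requested component of w2 is -42.

-42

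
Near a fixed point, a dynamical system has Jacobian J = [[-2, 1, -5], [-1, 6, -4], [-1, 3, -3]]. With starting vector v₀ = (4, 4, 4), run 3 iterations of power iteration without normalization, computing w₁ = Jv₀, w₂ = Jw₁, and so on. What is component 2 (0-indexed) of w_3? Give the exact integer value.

w1 = Jv₀ = (-24, 4, -4)
w2 = Jw1 = (72, 64, 48)
w3 = Jw2 = (-320, 120, -24)
The requested component of w3 is -24.

-24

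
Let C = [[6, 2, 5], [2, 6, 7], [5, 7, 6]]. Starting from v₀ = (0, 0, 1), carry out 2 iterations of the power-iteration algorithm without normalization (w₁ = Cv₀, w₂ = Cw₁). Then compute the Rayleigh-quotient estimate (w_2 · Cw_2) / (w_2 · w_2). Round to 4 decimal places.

w1 = Cv₀ = (5, 7, 6)
w2 = Cw1 = (74, 94, 110)
Cw2 = (1182, 1482, 1688)
w2·Cw2 = 74·1182 + 94·1482 + 110·1688 = 412456; w2·w2 = 74·74 + 94·94 + 110·110 = 26412
λ ≈ 412456/26412 = 15.6162

λ ≈ 15.6162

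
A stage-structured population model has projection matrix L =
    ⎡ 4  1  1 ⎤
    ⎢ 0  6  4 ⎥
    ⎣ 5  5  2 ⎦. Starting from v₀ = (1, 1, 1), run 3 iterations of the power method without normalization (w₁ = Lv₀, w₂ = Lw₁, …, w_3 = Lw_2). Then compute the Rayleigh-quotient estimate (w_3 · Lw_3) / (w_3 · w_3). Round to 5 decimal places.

λ ≈ 9.54986

w1 = Lv₀ = (4·1 + 1·1 + 1·1; 0·1 + 6·1 + 4·1; 5·1 + 5·1 + 2·1) = (6, 10, 12)
w2 = Lw1 = (4·6 + 1·10 + 1·12; 0·6 + 6·10 + 4·12; 5·6 + 5·10 + 2·12) = (46, 108, 104)
w3 = Lw2 = (396, 1064, 978)
Lw3 = (3626, 10296, 9256)
w3·Lw3 = 396·3626 + 1064·10296 + 978·9256 = 21443208; w3·w3 = 396·396 + 1064·1064 + 978·978 = 2245396
λ ≈ 21443208/2245396 = 9.54986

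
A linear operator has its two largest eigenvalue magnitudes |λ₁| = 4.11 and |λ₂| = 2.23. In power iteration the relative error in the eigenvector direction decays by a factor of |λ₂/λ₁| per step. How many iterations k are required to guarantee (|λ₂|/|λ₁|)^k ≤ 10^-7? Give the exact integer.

27

|λ₂/λ₁| = 2.23/4.11 = 0.54258
Need k ≥ ln(10^-7) / ln(0.54258) = -16.1181 / -0.6114 ≈ 26.362
Smallest integer k satisfying the bound: 27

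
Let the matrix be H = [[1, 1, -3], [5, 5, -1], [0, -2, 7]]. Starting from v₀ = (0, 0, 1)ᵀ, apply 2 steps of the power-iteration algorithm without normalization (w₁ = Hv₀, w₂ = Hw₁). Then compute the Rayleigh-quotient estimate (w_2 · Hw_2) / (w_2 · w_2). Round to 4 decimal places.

λ ≈ 8.7188

w1 = Hv₀ = (1·0 + 1·0 + (-3)·1; 5·0 + 5·0 + (-1)·1; 0·0 + (-2)·0 + 7·1) = (-3, -1, 7)
w2 = Hw1 = (1·(-3) + 1·(-1) + (-3)·7; 5·(-3) + 5·(-1) + (-1)·7; 0·(-3) + (-2)·(-1) + 7·7) = (-25, -27, 51)
Hw2 = (-205, -311, 411)
w2·Hw2 = (-25)·(-205) + (-27)·(-311) + 51·411 = 34483; w2·w2 = (-25)·(-25) + (-27)·(-27) + 51·51 = 3955
λ ≈ 34483/3955 = 8.7188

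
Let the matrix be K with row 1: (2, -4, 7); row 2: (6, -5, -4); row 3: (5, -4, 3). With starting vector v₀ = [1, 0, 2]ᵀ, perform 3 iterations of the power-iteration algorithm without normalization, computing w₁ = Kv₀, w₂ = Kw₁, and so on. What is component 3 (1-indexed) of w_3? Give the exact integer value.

w1 = Kv₀ = (2·1 + (-4)·0 + 7·2; 6·1 + (-5)·0 + (-4)·2; 5·1 + (-4)·0 + 3·2) = (16, -2, 11)
w2 = Kw1 = (2·16 + (-4)·(-2) + 7·11; 6·16 + (-5)·(-2) + (-4)·11; 5·16 + (-4)·(-2) + 3·11) = (117, 62, 121)
w3 = Kw2 = (833, -92, 700)
The requested component of w3 is 700.

700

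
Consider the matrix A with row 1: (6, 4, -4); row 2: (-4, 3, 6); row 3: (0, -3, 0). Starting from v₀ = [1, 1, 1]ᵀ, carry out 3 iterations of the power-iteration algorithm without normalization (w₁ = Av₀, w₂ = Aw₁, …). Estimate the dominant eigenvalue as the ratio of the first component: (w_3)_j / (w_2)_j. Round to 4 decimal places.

w1 = Av₀ = (6, 5, -3)
w2 = Aw1 = (68, -27, -15)
w3 = Aw2 = (360, -443, 81)
Ratio at component: 360 / 68 = 5.2941

λ ≈ 5.2941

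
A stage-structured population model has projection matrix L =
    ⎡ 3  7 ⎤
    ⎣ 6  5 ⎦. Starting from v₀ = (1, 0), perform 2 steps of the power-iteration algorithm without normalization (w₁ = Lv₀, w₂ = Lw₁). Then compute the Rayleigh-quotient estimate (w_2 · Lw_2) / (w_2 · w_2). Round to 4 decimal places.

λ ≈ 10.4275

w1 = Lv₀ = (3·1 + 7·0; 6·1 + 5·0) = (3, 6)
w2 = Lw1 = (3·3 + 7·6; 6·3 + 5·6) = (51, 48)
Lw2 = (489, 546)
w2·Lw2 = 51·489 + 48·546 = 51147; w2·w2 = 51·51 + 48·48 = 4905
λ ≈ 51147/4905 = 10.4275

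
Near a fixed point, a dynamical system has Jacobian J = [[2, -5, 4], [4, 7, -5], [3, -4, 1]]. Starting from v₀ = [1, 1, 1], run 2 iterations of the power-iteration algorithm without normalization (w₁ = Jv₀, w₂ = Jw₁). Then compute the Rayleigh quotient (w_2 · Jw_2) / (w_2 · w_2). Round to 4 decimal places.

w1 = Jv₀ = (2·1 + (-5)·1 + 4·1; 4·1 + 7·1 + (-5)·1; 3·1 + (-4)·1 + 1·1) = (1, 6, 0)
w2 = Jw1 = (2·1 + (-5)·6 + 4·0; 4·1 + 7·6 + (-5)·0; 3·1 + (-4)·6 + 1·0) = (-28, 46, -21)
Jw2 = (-370, 315, -289)
w2·Jw2 = (-28)·(-370) + 46·315 + (-21)·(-289) = 30919; w2·w2 = (-28)·(-28) + 46·46 + (-21)·(-21) = 3341
λ ≈ 30919/3341 = 9.2544

λ ≈ 9.2544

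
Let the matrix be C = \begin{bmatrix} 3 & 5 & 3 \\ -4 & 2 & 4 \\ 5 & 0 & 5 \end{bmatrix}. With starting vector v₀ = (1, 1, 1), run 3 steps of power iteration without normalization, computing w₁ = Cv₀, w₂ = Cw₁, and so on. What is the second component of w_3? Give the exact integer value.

128

w1 = Cv₀ = (3·1 + 5·1 + 3·1; (-4)·1 + 2·1 + 4·1; 5·1 + 0·1 + 5·1) = (11, 2, 10)
w2 = Cw1 = (3·11 + 5·2 + 3·10; (-4)·11 + 2·2 + 4·10; 5·11 + 0·2 + 5·10) = (73, 0, 105)
w3 = Cw2 = (534, 128, 890)
The requested component of w3 is 128.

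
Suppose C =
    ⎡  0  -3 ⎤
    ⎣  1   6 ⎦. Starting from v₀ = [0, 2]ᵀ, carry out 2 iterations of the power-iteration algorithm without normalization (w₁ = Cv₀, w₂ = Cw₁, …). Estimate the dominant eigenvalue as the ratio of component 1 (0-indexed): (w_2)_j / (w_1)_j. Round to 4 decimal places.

λ ≈ 5.5000

w1 = Cv₀ = (-6, 12)
w2 = Cw1 = (-36, 66)
Ratio at component: 66 / 12 = 5.5000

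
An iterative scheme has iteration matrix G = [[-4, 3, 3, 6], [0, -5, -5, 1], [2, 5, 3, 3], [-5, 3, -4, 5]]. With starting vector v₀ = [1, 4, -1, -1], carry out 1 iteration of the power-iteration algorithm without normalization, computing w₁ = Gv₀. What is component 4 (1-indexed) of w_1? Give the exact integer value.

6

w1 = Gv₀ = ((-4)·1 + 3·4 + 3·(-1) + 6·(-1); 0·1 + (-5)·4 + (-5)·(-1) + 1·(-1); 2·1 + 5·4 + 3·(-1) + 3·(-1); (-5)·1 + 3·4 + (-4)·(-1) + 5·(-1)) = (-1, -16, 16, 6)
The requested component of w1 is 6.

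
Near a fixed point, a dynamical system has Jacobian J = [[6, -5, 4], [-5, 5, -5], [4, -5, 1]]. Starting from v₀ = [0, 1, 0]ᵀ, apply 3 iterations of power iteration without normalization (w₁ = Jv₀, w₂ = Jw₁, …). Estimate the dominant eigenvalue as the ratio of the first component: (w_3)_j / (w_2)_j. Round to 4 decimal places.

13.6667

w1 = Jv₀ = (6·0 + (-5)·1 + 4·0; (-5)·0 + 5·1 + (-5)·0; 4·0 + (-5)·1 + 1·0) = (-5, 5, -5)
w2 = Jw1 = (6·(-5) + (-5)·5 + 4·(-5); (-5)·(-5) + 5·5 + (-5)·(-5); 4·(-5) + (-5)·5 + 1·(-5)) = (-75, 75, -50)
w3 = Jw2 = (-1025, 1000, -725)
Ratio at component: -1025 / -75 = 13.6667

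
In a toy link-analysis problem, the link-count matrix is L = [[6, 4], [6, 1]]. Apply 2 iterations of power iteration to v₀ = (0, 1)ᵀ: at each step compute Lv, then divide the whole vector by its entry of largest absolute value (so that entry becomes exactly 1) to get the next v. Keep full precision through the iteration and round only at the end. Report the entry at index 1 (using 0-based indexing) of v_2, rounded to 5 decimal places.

Lv0 = (4.000000, 1.000000); divide by 4.000000 → v1 = (1.000000, 0.250000)
Lv1 = (7.000000, 6.250000); divide by 7.000000 → v2 = (1.000000, 0.892857)
Requested entry of v2: 25/28 = 0.89286

0.89286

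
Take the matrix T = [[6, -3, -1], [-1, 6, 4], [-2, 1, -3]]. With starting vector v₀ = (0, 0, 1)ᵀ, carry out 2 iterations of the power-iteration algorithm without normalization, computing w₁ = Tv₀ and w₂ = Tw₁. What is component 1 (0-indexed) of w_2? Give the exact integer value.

w1 = Tv₀ = (6·0 + (-3)·0 + (-1)·1; (-1)·0 + 6·0 + 4·1; (-2)·0 + 1·0 + (-3)·1) = (-1, 4, -3)
w2 = Tw1 = (6·(-1) + (-3)·4 + (-1)·(-3); (-1)·(-1) + 6·4 + 4·(-3); (-2)·(-1) + 1·4 + (-3)·(-3)) = (-15, 13, 15)
The requested component of w2 is 13.

13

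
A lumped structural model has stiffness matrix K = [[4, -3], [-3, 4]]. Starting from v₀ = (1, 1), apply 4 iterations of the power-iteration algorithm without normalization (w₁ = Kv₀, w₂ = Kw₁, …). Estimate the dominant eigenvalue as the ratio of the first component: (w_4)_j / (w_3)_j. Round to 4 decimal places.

w1 = Kv₀ = (1, 1)
w2 = Kw1 = (1, 1)
w3 = Kw2 = (1, 1)
w4 = Kw3 = (1, 1)
Ratio at component: 1 / 1 = 1.0000

λ ≈ 1.0000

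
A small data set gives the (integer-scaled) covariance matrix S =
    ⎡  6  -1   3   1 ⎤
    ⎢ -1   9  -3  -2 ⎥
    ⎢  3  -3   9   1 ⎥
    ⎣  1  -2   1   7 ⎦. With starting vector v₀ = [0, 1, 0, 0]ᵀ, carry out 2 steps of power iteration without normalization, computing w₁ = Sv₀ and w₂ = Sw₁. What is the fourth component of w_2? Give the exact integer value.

-36

w1 = Sv₀ = (6·0 + (-1)·1 + 3·0 + 1·0; (-1)·0 + 9·1 + (-3)·0 + (-2)·0; 3·0 + (-3)·1 + 9·0 + 1·0; 1·0 + (-2)·1 + 1·0 + 7·0) = (-1, 9, -3, -2)
w2 = Sw1 = (6·(-1) + (-1)·9 + 3·(-3) + 1·(-2); (-1)·(-1) + 9·9 + (-3)·(-3) + (-2)·(-2); 3·(-1) + (-3)·9 + 9·(-3) + 1·(-2); 1·(-1) + (-2)·9 + 1·(-3) + 7·(-2)) = (-26, 95, -59, -36)
The requested component of w2 is -36.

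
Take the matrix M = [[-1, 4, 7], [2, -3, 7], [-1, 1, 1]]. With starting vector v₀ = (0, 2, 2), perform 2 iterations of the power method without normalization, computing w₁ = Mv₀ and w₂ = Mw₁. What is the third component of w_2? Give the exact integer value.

-10

w1 = Mv₀ = (22, 8, 4)
w2 = Mw1 = (38, 48, -10)
The requested component of w2 is -10.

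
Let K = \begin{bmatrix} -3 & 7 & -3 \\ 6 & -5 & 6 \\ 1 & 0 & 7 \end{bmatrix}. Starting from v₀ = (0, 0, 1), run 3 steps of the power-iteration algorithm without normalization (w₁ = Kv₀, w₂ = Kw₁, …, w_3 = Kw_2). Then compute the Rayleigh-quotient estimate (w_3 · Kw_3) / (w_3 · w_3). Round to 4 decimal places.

w1 = Kv₀ = ((-3)·0 + 7·0 + (-3)·1; 6·0 + (-5)·0 + 6·1; 1·0 + 0·0 + 7·1) = (-3, 6, 7)
w2 = Kw1 = ((-3)·(-3) + 7·6 + (-3)·7; 6·(-3) + (-5)·6 + 6·7; 1·(-3) + 0·6 + 7·7) = (30, -6, 46)
w3 = Kw2 = (-270, 486, 352)
Kw3 = (3156, -1938, 2194)
w3·Kw3 = (-270)·3156 + 486·(-1938) + 352·2194 = -1021700; w3·w3 = (-270)·(-270) + 486·486 + 352·352 = 433000
λ ≈ -1021700/433000 = -2.3596

-2.3596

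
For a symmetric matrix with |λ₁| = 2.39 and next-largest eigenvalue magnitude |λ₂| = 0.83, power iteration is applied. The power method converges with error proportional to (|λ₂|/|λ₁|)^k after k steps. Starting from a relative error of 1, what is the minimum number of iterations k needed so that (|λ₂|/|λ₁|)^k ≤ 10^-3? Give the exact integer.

7

|λ₂/λ₁| = 0.83/2.39 = 0.34728
Need k ≥ ln(10^-3) / ln(0.34728) = -6.9078 / -1.0576 ≈ 6.531
Smallest integer k satisfying the bound: 7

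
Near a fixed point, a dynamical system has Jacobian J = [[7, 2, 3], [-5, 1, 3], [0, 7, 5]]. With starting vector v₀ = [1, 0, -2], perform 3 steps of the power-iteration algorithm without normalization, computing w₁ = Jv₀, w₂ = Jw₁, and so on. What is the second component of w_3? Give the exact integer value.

w1 = Jv₀ = (1, -11, -10)
w2 = Jw1 = (-45, -46, -127)
w3 = Jw2 = (-788, -202, -957)
The requested component of w3 is -202.

-202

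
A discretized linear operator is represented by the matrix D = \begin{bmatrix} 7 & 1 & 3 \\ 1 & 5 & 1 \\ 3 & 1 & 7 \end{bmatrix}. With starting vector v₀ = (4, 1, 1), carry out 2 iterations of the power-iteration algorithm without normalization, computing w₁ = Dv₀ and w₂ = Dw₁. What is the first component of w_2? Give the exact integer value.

w1 = Dv₀ = (7·4 + 1·1 + 3·1; 1·4 + 5·1 + 1·1; 3·4 + 1·1 + 7·1) = (32, 10, 20)
w2 = Dw1 = (7·32 + 1·10 + 3·20; 1·32 + 5·10 + 1·20; 3·32 + 1·10 + 7·20) = (294, 102, 246)
The requested component of w2 is 294.

294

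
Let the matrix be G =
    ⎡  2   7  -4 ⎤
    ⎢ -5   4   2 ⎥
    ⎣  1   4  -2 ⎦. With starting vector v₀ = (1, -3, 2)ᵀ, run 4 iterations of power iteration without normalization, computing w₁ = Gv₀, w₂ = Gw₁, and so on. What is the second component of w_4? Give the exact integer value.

w1 = Gv₀ = (-27, -13, -15)
w2 = Gw1 = (-85, 53, -49)
w3 = Gw2 = (397, 539, 225)
w4 = Gw3 = (3667, 621, 2103)
The requested component of w4 is 621.

621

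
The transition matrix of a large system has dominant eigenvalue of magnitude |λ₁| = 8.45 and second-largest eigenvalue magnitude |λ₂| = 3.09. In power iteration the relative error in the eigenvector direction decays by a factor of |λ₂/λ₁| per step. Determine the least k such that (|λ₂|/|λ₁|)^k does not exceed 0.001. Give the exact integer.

7

|λ₂/λ₁| = 3.09/8.45 = 0.36568
Need k ≥ ln(0.001) / ln(0.36568) = -6.9078 / -1.0060 ≈ 6.867
Smallest integer k satisfying the bound: 7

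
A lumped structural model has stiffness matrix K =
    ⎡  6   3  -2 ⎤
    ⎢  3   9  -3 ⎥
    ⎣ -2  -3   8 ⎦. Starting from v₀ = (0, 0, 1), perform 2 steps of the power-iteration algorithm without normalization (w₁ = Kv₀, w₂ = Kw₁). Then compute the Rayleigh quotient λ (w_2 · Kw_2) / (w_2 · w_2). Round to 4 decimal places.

λ ≈ 12.8255

w1 = Kv₀ = (6·0 + 3·0 + (-2)·1; 3·0 + 9·0 + (-3)·1; (-2)·0 + (-3)·0 + 8·1) = (-2, -3, 8)
w2 = Kw1 = (6·(-2) + 3·(-3) + (-2)·8; 3·(-2) + 9·(-3) + (-3)·8; (-2)·(-2) + (-3)·(-3) + 8·8) = (-37, -57, 77)
Kw2 = (-547, -855, 861)
w2·Kw2 = (-37)·(-547) + (-57)·(-855) + 77·861 = 135271; w2·w2 = (-37)·(-37) + (-57)·(-57) + 77·77 = 10547
λ ≈ 135271/10547 = 12.8255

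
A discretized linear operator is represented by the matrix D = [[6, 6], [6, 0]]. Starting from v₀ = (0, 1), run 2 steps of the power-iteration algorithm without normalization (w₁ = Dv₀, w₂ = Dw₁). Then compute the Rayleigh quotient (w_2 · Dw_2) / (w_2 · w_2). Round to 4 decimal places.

w1 = Dv₀ = (6·0 + 6·1; 6·0 + 0·1) = (6, 0)
w2 = Dw1 = (6·6 + 6·0; 6·6 + 0·0) = (36, 36)
Dw2 = (432, 216)
w2·Dw2 = 36·432 + 36·216 = 23328; w2·w2 = 36·36 + 36·36 = 2592
λ ≈ 23328/2592 = 9.0000

9.0000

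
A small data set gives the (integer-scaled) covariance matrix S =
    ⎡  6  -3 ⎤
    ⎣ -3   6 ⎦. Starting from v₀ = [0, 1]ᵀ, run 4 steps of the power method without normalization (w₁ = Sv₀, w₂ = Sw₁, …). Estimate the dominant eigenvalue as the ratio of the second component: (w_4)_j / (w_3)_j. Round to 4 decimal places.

8.7857

w1 = Sv₀ = (6·0 + (-3)·1; (-3)·0 + 6·1) = (-3, 6)
w2 = Sw1 = (6·(-3) + (-3)·6; (-3)·(-3) + 6·6) = (-36, 45)
w3 = Sw2 = (-351, 378)
w4 = Sw3 = (-3240, 3321)
Ratio at component: 3321 / 378 = 8.7857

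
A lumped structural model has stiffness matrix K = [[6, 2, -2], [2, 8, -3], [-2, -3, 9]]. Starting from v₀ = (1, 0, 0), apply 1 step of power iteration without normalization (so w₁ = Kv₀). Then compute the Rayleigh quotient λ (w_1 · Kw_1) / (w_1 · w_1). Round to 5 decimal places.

w1 = Kv₀ = (6·1 + 2·0 + (-2)·0; 2·1 + 8·0 + (-3)·0; (-2)·1 + (-3)·0 + 9·0) = (6, 2, -2)
Kw1 = (44, 34, -36)
w1·Kw1 = 6·44 + 2·34 + (-2)·(-36) = 404; w1·w1 = 6·6 + 2·2 + (-2)·(-2) = 44
λ ≈ 404/44 = 9.18182

9.18182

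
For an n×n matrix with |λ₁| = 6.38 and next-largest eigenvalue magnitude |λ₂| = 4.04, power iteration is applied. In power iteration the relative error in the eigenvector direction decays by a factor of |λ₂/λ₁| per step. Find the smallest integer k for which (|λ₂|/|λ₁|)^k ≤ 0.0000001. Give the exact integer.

36

|λ₂/λ₁| = 4.04/6.38 = 0.63323
Need k ≥ ln(0.0000001) / ln(0.63323) = -16.1181 / -0.4569 ≈ 35.275
Smallest integer k satisfying the bound: 36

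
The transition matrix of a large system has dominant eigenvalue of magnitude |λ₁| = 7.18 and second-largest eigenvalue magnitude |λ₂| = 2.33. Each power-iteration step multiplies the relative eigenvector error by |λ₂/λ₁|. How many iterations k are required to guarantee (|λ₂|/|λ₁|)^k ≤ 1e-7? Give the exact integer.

15

|λ₂/λ₁| = 2.33/7.18 = 0.32451
Need k ≥ ln(1e-7) / ln(0.32451) = -16.1181 / -1.1254 ≈ 14.322
Smallest integer k satisfying the bound: 15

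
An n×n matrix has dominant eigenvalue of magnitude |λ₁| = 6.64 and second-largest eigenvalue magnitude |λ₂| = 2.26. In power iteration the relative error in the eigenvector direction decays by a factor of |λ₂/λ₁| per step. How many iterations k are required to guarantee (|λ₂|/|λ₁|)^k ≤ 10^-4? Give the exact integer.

9

|λ₂/λ₁| = 2.26/6.64 = 0.34036
Need k ≥ ln(10^-4) / ln(0.34036) = -9.2103 / -1.0777 ≈ 8.546
Smallest integer k satisfying the bound: 9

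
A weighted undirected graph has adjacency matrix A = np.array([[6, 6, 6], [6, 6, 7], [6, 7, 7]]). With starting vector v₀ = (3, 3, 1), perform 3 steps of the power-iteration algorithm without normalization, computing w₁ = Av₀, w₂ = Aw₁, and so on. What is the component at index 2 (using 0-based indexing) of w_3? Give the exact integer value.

16665

w1 = Av₀ = (42, 43, 46)
w2 = Aw1 = (786, 832, 875)
w3 = Aw2 = (14958, 15833, 16665)
The requested component of w3 is 16665.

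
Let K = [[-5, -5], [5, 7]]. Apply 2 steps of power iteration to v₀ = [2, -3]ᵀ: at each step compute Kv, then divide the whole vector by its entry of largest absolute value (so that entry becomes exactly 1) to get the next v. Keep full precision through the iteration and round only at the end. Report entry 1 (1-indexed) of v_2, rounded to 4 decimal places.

-0.5769

Kv0 = (5.00000, -11.00000); divide by -11.00000 → v1 = (-0.45455, 1.00000)
Kv1 = (-2.72727, 4.72727); divide by 4.72727 → v2 = (-0.57692, 1.00000)
Requested entry of v2: 30/-52 = -0.5769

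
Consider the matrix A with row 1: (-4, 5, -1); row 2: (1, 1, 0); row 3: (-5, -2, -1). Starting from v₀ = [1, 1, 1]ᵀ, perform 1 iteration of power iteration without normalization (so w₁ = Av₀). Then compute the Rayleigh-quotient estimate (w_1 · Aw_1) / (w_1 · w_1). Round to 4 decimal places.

w1 = Av₀ = ((-4)·1 + 5·1 + (-1)·1; 1·1 + 1·1 + 0·1; (-5)·1 + (-2)·1 + (-1)·1) = (0, 2, -8)
Aw1 = (18, 2, 4)
w1·Aw1 = 0·18 + 2·2 + (-8)·4 = -28; w1·w1 = 0·0 + 2·2 + (-8)·(-8) = 68
λ ≈ -28/68 = -0.4118

-0.4118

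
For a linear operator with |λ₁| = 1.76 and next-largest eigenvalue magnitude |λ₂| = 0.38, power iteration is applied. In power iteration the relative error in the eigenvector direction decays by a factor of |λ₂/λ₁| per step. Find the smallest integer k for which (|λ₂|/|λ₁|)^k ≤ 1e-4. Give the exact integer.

|λ₂/λ₁| = 0.38/1.76 = 0.21591
Need k ≥ ln(1e-4) / ln(0.21591) = -9.2103 / -1.5329 ≈ 6.008
Smallest integer k satisfying the bound: 7

7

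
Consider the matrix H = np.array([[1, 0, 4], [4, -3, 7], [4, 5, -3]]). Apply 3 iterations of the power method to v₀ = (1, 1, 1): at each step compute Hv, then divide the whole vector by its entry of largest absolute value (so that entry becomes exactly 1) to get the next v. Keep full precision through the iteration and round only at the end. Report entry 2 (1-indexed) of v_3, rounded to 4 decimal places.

Hv0 = (5.00000, 8.00000, 6.00000); divide by 8.00000 → v1 = (0.62500, 1.00000, 0.75000)
Hv1 = (3.62500, 4.75000, 5.25000); divide by 5.25000 → v2 = (0.69048, 0.90476, 1.00000)
Hv2 = (4.69048, 7.04762, 4.28571); divide by 7.04762 → v3 = (0.66554, 1.00000, 0.60811)
Requested entry of v3: 296/296 = 1.0000

1.0000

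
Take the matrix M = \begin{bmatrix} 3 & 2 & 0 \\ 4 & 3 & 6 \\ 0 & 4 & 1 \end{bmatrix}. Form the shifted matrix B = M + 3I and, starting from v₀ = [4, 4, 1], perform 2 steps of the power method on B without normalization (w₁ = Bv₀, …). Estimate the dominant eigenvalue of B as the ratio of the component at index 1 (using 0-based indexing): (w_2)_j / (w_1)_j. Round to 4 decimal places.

11.3913

B = M + 3I has rows (6, 2, 0); (4, 6, 6); (0, 4, 4)
w1 = Bv₀ = (32, 46, 20)
w2 = Bw1 = (284, 524, 264)
Ratio: 524/46 = 11.3913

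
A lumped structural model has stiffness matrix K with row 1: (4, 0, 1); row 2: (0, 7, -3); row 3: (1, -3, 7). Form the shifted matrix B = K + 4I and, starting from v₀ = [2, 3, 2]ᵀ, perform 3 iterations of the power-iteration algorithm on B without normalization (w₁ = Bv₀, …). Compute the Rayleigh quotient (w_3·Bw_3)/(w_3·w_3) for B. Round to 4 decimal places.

μ ≈ 9.5459

B = K + 4I has rows (8, 0, 1); (0, 11, -3); (1, -3, 11)
w1 = Bv₀ = (18, 27, 15)
w2 = Bw1 = (159, 252, 102)
w3 = Bw2 = (1374, 2466, 525)
Bw3 = (11517, 25551, -249)
w3·Bw3 = 78702399; w3·w3 = 8244657; μ ≈ 78702399/8244657 = 9.5459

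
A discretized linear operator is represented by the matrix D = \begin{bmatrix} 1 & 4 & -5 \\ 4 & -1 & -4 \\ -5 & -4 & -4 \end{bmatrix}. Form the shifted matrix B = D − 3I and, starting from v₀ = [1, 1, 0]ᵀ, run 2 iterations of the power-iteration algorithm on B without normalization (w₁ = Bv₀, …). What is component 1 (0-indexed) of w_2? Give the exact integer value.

B = D − 3I has rows (-2, 4, -5); (4, -4, -4); (-5, -4, -7)
w1 = Bv₀ = ((-2)·1 + 4·1 + (-5)·0; 4·1 + (-4)·1 + (-4)·0; (-5)·1 + (-4)·1 + (-7)·0) = (2, 0, -9)
w2 = Bw1 = ((-2)·2 + 4·0 + (-5)·(-9); 4·2 + (-4)·0 + (-4)·(-9); (-5)·2 + (-4)·0 + (-7)·(-9)) = (41, 44, 53)
Requested component of w2: 44

44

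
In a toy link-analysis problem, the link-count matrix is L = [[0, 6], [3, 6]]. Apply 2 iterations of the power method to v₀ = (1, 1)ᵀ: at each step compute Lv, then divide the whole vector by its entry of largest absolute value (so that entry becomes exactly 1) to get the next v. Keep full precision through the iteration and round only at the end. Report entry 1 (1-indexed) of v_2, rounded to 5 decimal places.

Lv0 = (6.000000, 9.000000); divide by 9.000000 → v1 = (0.666667, 1.000000)
Lv1 = (6.000000, 8.000000); divide by 8.000000 → v2 = (0.750000, 1.000000)
Requested entry of v2: 54/72 = 0.75000

0.75000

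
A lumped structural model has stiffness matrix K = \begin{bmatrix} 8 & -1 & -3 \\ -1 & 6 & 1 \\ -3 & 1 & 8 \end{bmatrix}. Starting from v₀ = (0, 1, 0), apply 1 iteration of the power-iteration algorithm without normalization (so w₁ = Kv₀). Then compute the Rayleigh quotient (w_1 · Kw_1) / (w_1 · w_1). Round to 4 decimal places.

λ ≈ 6.8947

w1 = Kv₀ = (-1, 6, 1)
Kw1 = (-17, 38, 17)
w1·Kw1 = (-1)·(-17) + 6·38 + 1·17 = 262; w1·w1 = (-1)·(-1) + 6·6 + 1·1 = 38
λ ≈ 262/38 = 6.8947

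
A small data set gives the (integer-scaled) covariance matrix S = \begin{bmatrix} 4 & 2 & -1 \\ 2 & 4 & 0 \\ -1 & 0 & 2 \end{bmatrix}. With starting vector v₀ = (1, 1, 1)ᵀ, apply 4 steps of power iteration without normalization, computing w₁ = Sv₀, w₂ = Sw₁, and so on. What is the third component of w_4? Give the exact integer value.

-269

w1 = Sv₀ = (5, 6, 1)
w2 = Sw1 = (31, 34, -3)
w3 = Sw2 = (195, 198, -37)
w4 = Sw3 = (1213, 1182, -269)
The requested component of w4 is -269.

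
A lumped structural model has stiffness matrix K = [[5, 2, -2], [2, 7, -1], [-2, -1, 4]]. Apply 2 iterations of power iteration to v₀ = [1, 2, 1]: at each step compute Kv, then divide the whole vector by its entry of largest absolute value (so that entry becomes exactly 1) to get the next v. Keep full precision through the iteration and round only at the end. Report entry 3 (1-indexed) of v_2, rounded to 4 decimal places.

Kv0 = (7.00000, 15.00000, 0.00000); divide by 15.00000 → v1 = (0.46667, 1.00000, 0.00000)
Kv1 = (4.33333, 7.93333, -1.93333); divide by 7.93333 → v2 = (0.54622, 1.00000, -0.24370)
Requested entry of v2: -29/119 = -0.2437

-0.2437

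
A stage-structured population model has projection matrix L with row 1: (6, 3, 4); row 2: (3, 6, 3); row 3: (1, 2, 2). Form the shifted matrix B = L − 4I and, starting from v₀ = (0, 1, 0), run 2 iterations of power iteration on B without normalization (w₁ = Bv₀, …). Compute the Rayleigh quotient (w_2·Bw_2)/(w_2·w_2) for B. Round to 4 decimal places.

μ ≈ 5.6740

B = L − 4I has rows (2, 3, 4); (3, 2, 3); (1, 2, -2)
w1 = Bv₀ = (2·0 + 3·1 + 4·0; 3·0 + 2·1 + 3·0; 1·0 + 2·1 + (-2)·0) = (3, 2, 2)
w2 = Bw1 = (2·3 + 3·2 + 4·2; 3·3 + 2·2 + 3·2; 1·3 + 2·2 + (-2)·2) = (20, 19, 3)
Bw2 = (109, 107, 52)
w2·Bw2 = 4369; w2·w2 = 770; μ ≈ 4369/770 = 5.6740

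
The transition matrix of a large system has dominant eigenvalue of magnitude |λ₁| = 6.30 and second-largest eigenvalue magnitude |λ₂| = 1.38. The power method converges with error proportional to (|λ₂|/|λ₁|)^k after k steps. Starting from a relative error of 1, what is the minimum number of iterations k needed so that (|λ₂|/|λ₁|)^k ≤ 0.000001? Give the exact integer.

10

|λ₂/λ₁| = 1.38/6.30 = 0.21905
Need k ≥ ln(0.000001) / ln(0.21905) = -13.8155 / -1.5185 ≈ 9.098
Smallest integer k satisfying the bound: 10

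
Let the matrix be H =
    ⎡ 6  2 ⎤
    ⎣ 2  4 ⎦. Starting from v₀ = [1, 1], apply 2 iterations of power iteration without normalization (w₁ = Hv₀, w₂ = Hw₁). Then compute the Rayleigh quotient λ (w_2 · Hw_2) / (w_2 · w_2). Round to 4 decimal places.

7.2308

w1 = Hv₀ = (8, 6)
w2 = Hw1 = (60, 40)
Hw2 = (440, 280)
w2·Hw2 = 60·440 + 40·280 = 37600; w2·w2 = 60·60 + 40·40 = 5200
λ ≈ 37600/5200 = 7.2308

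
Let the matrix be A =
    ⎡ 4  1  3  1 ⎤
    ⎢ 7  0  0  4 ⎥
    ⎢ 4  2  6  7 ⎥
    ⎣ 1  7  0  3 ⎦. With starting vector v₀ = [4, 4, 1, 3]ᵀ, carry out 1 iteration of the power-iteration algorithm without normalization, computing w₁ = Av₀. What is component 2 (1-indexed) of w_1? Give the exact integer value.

40

w1 = Av₀ = (4·4 + 1·4 + 3·1 + 1·3; 7·4 + 0·4 + 0·1 + 4·3; 4·4 + 2·4 + 6·1 + 7·3; 1·4 + 7·4 + 0·1 + 3·3) = (26, 40, 51, 41)
The requested component of w1 is 40.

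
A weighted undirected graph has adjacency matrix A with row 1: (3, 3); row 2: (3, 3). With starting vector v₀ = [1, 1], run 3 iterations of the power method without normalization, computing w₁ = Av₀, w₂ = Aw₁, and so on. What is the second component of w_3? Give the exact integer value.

216

w1 = Av₀ = (6, 6)
w2 = Aw1 = (36, 36)
w3 = Aw2 = (216, 216)
The requested component of w3 is 216.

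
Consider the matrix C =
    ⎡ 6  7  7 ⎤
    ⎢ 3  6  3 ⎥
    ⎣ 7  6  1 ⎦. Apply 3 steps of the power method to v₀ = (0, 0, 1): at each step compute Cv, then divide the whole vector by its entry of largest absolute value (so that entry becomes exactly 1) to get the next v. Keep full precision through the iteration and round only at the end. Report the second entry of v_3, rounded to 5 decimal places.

Cv0 = (7.000000, 3.000000, 1.000000); divide by 7.000000 → v1 = (1.000000, 0.428571, 0.142857)
Cv1 = (10.000000, 6.000000, 9.714286); divide by 10.000000 → v2 = (1.000000, 0.600000, 0.971429)
Cv2 = (17.000000, 9.514286, 11.571429); divide by 17.000000 → v3 = (1.000000, 0.559664, 0.680672)
Requested entry of v3: 666/1190 = 0.55966

0.55966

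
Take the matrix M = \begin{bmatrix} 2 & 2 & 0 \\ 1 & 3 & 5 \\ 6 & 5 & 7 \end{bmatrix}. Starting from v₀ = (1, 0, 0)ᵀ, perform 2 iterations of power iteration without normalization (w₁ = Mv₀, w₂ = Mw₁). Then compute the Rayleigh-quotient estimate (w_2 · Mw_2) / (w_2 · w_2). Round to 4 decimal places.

w1 = Mv₀ = (2, 1, 6)
w2 = Mw1 = (6, 35, 59)
Mw2 = (82, 406, 624)
w2·Mw2 = 6·82 + 35·406 + 59·624 = 51518; w2·w2 = 6·6 + 35·35 + 59·59 = 4742
λ ≈ 51518/4742 = 10.8642

λ ≈ 10.8642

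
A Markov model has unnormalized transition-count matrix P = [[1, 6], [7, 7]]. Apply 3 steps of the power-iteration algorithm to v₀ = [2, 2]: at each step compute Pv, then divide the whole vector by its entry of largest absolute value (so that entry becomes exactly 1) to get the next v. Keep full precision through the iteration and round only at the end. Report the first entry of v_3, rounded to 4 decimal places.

0.5840

Pv0 = (14.00000, 28.00000); divide by 28.00000 → v1 = (0.50000, 1.00000)
Pv1 = (6.50000, 10.50000); divide by 10.50000 → v2 = (0.61905, 1.00000)
Pv2 = (6.61905, 11.33333); divide by 11.33333 → v3 = (0.58403, 1.00000)
Requested entry of v3: 1946/3332 = 0.5840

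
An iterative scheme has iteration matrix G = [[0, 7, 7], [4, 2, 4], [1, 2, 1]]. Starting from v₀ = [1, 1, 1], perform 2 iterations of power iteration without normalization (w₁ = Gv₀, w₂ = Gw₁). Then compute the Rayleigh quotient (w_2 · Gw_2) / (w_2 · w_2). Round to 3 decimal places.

λ ≈ 8.626

w1 = Gv₀ = (0·1 + 7·1 + 7·1; 4·1 + 2·1 + 4·1; 1·1 + 2·1 + 1·1) = (14, 10, 4)
w2 = Gw1 = (0·14 + 7·10 + 7·4; 4·14 + 2·10 + 4·4; 1·14 + 2·10 + 1·4) = (98, 92, 38)
Gw2 = (910, 728, 320)
w2·Gw2 = 98·910 + 92·728 + 38·320 = 168316; w2·w2 = 98·98 + 92·92 + 38·38 = 19512
λ ≈ 168316/19512 = 8.626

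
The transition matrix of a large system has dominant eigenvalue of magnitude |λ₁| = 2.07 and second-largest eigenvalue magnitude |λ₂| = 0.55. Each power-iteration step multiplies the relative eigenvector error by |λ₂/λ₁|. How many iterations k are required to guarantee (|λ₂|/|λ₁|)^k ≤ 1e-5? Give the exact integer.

|λ₂/λ₁| = 0.55/2.07 = 0.26570
Need k ≥ ln(1e-5) / ln(0.26570) = -11.5129 / -1.3254 ≈ 8.686
Smallest integer k satisfying the bound: 9

9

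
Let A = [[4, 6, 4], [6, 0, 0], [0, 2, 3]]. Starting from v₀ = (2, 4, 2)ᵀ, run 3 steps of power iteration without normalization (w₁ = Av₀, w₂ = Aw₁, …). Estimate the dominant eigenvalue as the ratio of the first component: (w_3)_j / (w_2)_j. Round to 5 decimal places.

w1 = Av₀ = (4·2 + 6·4 + 4·2; 6·2 + 0·4 + 0·2; 0·2 + 2·4 + 3·2) = (40, 12, 14)
w2 = Aw1 = (4·40 + 6·12 + 4·14; 6·40 + 0·12 + 0·14; 0·40 + 2·12 + 3·14) = (288, 240, 66)
w3 = Aw2 = (2856, 1728, 678)
Ratio at component: 2856 / 288 = 9.91667

9.91667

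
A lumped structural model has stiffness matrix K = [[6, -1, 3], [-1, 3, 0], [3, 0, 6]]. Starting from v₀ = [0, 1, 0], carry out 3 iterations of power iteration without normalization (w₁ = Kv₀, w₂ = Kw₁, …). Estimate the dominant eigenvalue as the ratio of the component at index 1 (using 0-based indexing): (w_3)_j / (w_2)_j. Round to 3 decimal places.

w1 = Kv₀ = (6·0 + (-1)·1 + 3·0; (-1)·0 + 3·1 + 0·0; 3·0 + 0·1 + 6·0) = (-1, 3, 0)
w2 = Kw1 = (6·(-1) + (-1)·3 + 3·0; (-1)·(-1) + 3·3 + 0·0; 3·(-1) + 0·3 + 6·0) = (-9, 10, -3)
w3 = Kw2 = (-73, 39, -45)
Ratio at component: 39 / 10 = 3.900

λ ≈ 3.900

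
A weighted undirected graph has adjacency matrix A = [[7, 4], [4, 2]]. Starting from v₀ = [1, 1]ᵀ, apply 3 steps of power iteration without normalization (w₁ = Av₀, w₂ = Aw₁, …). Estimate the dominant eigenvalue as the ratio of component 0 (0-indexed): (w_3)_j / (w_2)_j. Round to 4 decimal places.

9.2178

w1 = Av₀ = (7·1 + 4·1; 4·1 + 2·1) = (11, 6)
w2 = Aw1 = (7·11 + 4·6; 4·11 + 2·6) = (101, 56)
w3 = Aw2 = (931, 516)
Ratio at component: 931 / 101 = 9.2178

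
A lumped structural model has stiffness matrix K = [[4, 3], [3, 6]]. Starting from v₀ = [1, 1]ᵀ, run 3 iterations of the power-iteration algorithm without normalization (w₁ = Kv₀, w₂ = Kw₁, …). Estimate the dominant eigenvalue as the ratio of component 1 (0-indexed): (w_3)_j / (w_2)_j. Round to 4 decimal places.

w1 = Kv₀ = (4·1 + 3·1; 3·1 + 6·1) = (7, 9)
w2 = Kw1 = (4·7 + 3·9; 3·7 + 6·9) = (55, 75)
w3 = Kw2 = (445, 615)
Ratio at component: 615 / 75 = 8.2000

λ ≈ 8.2000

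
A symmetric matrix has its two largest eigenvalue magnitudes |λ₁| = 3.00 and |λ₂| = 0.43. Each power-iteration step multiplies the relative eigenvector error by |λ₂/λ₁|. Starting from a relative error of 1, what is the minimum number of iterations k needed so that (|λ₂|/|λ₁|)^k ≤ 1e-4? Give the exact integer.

5

|λ₂/λ₁| = 0.43/3.00 = 0.14333
Need k ≥ ln(1e-4) / ln(0.14333) = -9.2103 / -1.9426 ≈ 4.741
Smallest integer k satisfying the bound: 5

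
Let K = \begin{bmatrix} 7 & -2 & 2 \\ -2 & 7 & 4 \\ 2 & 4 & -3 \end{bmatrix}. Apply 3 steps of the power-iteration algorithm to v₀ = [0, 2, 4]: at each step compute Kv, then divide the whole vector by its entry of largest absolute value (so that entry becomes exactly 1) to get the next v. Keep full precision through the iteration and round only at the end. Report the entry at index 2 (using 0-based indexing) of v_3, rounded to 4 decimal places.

0.1256

Kv0 = (4.00000, 30.00000, -4.00000); divide by 30.00000 → v1 = (0.13333, 1.00000, -0.13333)
Kv1 = (-1.33333, 6.20000, 4.66667); divide by 6.20000 → v2 = (-0.21505, 1.00000, 0.75269)
Kv2 = (-2.00000, 10.44086, 1.31183); divide by 10.44086 → v3 = (-0.19156, 1.00000, 0.12564)
Requested entry of v3: 244/1942 = 0.1256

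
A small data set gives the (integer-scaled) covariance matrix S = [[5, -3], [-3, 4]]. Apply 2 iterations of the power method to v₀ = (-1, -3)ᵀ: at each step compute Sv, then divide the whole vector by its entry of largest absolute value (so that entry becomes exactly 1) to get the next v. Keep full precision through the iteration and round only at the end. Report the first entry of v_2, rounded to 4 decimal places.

Sv0 = (4.00000, -9.00000); divide by -9.00000 → v1 = (-0.44444, 1.00000)
Sv1 = (-5.22222, 5.33333); divide by 5.33333 → v2 = (-0.97917, 1.00000)
Requested entry of v2: 47/-48 = -0.9792

-0.9792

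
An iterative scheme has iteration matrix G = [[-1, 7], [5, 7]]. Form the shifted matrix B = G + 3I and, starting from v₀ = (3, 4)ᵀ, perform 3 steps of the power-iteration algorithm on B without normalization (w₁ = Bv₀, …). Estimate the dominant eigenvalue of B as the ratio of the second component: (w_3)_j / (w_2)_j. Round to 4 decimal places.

μ ≈ 13.1458

B = G + 3I has rows (2, 7); (5, 10)
w1 = Bv₀ = (34, 55)
w2 = Bw1 = (453, 720)
w3 = Bw2 = (5946, 9465)
Ratio: 9465/720 = 13.1458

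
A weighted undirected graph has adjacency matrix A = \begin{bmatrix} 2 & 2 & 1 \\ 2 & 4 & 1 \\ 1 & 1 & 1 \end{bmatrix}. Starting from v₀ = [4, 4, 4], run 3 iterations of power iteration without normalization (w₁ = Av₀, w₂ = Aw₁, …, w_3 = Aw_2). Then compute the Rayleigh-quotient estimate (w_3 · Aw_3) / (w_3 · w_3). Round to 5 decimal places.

5.64573

w1 = Av₀ = (2·4 + 2·4 + 1·4; 2·4 + 4·4 + 1·4; 1·4 + 1·4 + 1·4) = (20, 28, 12)
w2 = Aw1 = (2·20 + 2·28 + 1·12; 2·20 + 4·28 + 1·12; 1·20 + 1·28 + 1·12) = (108, 164, 60)
w3 = Aw2 = (604, 932, 332)
Aw3 = (3404, 5268, 1868)
w3·Aw3 = 604·3404 + 932·5268 + 332·1868 = 7585968; w3·w3 = 604·604 + 932·932 + 332·332 = 1343664
λ ≈ 7585968/1343664 = 5.64573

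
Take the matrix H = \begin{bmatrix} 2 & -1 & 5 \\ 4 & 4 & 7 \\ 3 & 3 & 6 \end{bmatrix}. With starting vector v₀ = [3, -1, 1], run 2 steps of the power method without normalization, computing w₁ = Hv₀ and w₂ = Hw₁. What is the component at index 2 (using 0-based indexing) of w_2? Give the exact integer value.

153

w1 = Hv₀ = (2·3 + (-1)·(-1) + 5·1; 4·3 + 4·(-1) + 7·1; 3·3 + 3·(-1) + 6·1) = (12, 15, 12)
w2 = Hw1 = (2·12 + (-1)·15 + 5·12; 4·12 + 4·15 + 7·12; 3·12 + 3·15 + 6·12) = (69, 192, 153)
The requested component of w2 is 153.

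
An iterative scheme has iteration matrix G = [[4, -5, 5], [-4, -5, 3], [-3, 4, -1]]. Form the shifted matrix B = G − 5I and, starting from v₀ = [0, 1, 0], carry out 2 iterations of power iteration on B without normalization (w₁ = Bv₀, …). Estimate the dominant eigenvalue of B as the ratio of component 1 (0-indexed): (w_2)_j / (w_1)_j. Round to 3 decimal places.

B = G − 5I has rows (-1, -5, 5); (-4, -10, 3); (-3, 4, -6)
w1 = Bv₀ = ((-1)·0 + (-5)·1 + 5·0; (-4)·0 + (-10)·1 + 3·0; (-3)·0 + 4·1 + (-6)·0) = (-5, -10, 4)
w2 = Bw1 = ((-1)·(-5) + (-5)·(-10) + 5·4; (-4)·(-5) + (-10)·(-10) + 3·4; (-3)·(-5) + 4·(-10) + (-6)·4) = (75, 132, -49)
Ratio: 132/-10 = -13.200

-13.200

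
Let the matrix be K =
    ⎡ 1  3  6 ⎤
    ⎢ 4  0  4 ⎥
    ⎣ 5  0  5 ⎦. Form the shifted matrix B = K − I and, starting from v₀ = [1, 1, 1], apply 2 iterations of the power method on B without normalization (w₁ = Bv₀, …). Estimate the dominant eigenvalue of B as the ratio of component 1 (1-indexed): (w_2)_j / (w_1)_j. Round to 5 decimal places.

B = K − I has rows (0, 3, 6); (4, -1, 4); (5, 0, 4)
w1 = Bv₀ = (9, 7, 9)
w2 = Bw1 = (75, 65, 81)
Ratio: 75/9 = 8.33333

8.33333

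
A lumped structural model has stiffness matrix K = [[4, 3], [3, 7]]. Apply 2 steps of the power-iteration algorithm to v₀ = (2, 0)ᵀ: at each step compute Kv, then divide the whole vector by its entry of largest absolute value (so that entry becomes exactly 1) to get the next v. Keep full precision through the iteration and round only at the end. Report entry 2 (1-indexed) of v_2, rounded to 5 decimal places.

1.00000

Kv0 = (8.000000, 6.000000); divide by 8.000000 → v1 = (1.000000, 0.750000)
Kv1 = (6.250000, 8.250000); divide by 8.250000 → v2 = (0.757576, 1.000000)
Requested entry of v2: 66/66 = 1.00000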